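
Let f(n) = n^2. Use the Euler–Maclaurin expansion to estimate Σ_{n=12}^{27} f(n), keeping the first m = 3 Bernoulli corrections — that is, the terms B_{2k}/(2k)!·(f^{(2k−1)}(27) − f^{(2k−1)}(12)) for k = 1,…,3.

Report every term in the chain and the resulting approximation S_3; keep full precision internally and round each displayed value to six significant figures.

The integral term ∫_12^27 x^2 dx = 5985.00.
½[f(12) + f(27)] = ½[144.000 + 729.000] = 436.500.
So far: 6421.50.
k=1: B_{2}/(2)! × [f^{(1)}(27) − f^{(1)}(12)] = 1/12 × (54.0000 − 24.0000) = 2.50000.
Partial sum through k=1: 6424.00.
k=2: B_{4}/(4)! × [f^{(3)}(27) − f^{(3)}(12)] = −1/720 × (0.00000 − 0.00000) = 0.00000.
Partial sum through k=2: 6424.00.
k=3: B_{6}/(6)! × [f^{(5)}(27) − f^{(5)}(12)] = 1/30240 × (0.00000 − 0.00000) = 0.00000.

S_3 ≈ 6424.00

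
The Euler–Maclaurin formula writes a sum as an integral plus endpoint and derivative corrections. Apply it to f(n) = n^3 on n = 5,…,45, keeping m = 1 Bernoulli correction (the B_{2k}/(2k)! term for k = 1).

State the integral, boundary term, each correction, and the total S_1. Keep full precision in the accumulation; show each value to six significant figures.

S_1 ≈ 1.07112e+06

Integral: ∫_5^45 x^3 dx = 1.02500e+06.
Endpoint term: (f(5) + f(45))/2 = (125.000 + 91125.0)/2 = 45625.0.
Integral + boundary = 1.07062e+06.
Order-1 term: 1/12 · (6075.00 − 75.0000) = 500.000.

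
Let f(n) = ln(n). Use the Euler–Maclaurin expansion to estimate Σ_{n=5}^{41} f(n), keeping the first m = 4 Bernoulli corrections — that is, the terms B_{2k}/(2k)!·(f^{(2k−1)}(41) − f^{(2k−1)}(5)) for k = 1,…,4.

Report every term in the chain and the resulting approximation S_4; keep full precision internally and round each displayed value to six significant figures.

∫_5^41 ln(x) dx evaluates to 108.209.
Boundary: ½(f(5) + f(41)) = ½(1.60944 + 3.71357) = 2.66150.
Integral + boundary = 110.871.
Order-1 term: 1/12 · (0.0243902 − 0.200000) = -0.0146341.
Running total after k=1: 110.856.
Order-2 term: −1/720 · (2.90187e-05 − 0.0160000) = 2.21819e-05.
Running total after k=2: 110.856.
Order-3 term: 1/30240 · (2.07153e-07 − 0.00768000) = -2.53961e-07.
Running total after k=3: 110.856.
Order-4 term: −1/1209600 · (3.69697e-09 − 0.00921600) = 7.61904e-09.

S_4 ≈ 110.856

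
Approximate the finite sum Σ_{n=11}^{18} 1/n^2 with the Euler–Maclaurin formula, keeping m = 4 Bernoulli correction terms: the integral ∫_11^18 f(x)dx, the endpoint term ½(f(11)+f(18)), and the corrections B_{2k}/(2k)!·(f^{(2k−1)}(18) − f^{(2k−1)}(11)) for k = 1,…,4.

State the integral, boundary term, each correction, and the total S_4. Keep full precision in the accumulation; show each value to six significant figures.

S_4 ≈ 0.0411254

The integral term ∫_11^18 1/x^2 dx = 0.0353535.
½[f(11) + f(18)] = ½[0.00826446 + 0.00308642] = 0.00567544.
So far: 0.0410290.
Correction k=1: B_{2}/2! · (f^{(1)}(18) − f^{(1)}(11)) = 1/12 · (-0.000342936 − (-0.00150263)) = 9.66412e-05.
Partial sum through k=1: 0.0411256.
Correction k=2: B_{4}/4! · (f^{(3)}(18) − f^{(3)}(11)) = −1/720 · (-1.27013e-05 − (-0.000149021)) = -1.89333e-07.
Partial sum through k=2: 0.0411254.
Correction k=3: B_{6}/6! · (f^{(5)}(18) − f^{(5)}(11)) = 1/30240 · (-1.17605e-06 − (-3.69474e-05)) = 1.18291e-09.
Partial sum through k=3: 0.0411254.
Correction k=4: B_{8}/8! · (f^{(7)}(18) − f^{(7)}(11)) = −1/1209600 · (-2.03268e-07 − (-1.70996e-05)) = -1.39685e-11.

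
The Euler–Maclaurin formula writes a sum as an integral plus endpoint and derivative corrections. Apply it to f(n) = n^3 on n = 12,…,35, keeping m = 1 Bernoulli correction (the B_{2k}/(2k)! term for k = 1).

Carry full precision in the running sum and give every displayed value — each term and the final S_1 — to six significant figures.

∫_12^35 x^3 dx evaluates to 369972.
Endpoint term: (f(12) + f(35))/2 = (1728.00 + 42875.0)/2 = 22301.5.
So far: 392274.
k=1: B_{2}/(2)! × [f^{(1)}(35) − f^{(1)}(12)] = 1/12 × (3675.00 − 432.000) = 270.250.

S_1 ≈ 392544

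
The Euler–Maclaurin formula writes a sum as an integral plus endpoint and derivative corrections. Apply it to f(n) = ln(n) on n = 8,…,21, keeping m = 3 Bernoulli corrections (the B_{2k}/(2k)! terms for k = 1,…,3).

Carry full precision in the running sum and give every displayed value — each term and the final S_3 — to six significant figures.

S_3 ≈ 36.8550

∫_8^21 ln(x) dx evaluates to 34.2994.
Endpoint term: (f(8) + f(21))/2 = (2.07944 + 3.04452)/2 = 2.56198.
Running total after boundary: 36.8614.
k=1: B_{2}/(2)! × [f^{(1)}(21) − f^{(1)}(8)] = 1/12 × (0.0476190 − 0.125000) = -0.00644841.
After k=1: 36.8550.
k=2: B_{4}/(4)! × [f^{(3)}(21) − f^{(3)}(8)] = −1/720 × (0.000215959 − 0.00390625) = 5.12540e-06.
After k=2: 36.8550.
k=3: B_{6}/(6)! × [f^{(5)}(21) − f^{(5)}(8)] = 1/30240 × (5.87645e-06 − 0.000732422) = -2.40260e-08.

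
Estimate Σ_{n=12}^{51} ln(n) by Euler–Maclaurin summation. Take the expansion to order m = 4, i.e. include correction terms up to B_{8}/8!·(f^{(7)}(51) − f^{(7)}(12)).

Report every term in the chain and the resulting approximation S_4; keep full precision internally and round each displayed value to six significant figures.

The integral term ∫_12^51 ln(x) dx = 131.704.
Boundary: ½(f(12) + f(51)) = ½(2.48491 + 3.93183) = 3.20837.
Running total after boundary: 134.913.
k=1: B_{2}/(2)! × [f^{(1)}(51) − f^{(1)}(12)] = 1/12 × (0.0196078 − 0.0833333) = -0.00531046.
After k=1: 134.907.
k=2: B_{4}/(4)! × [f^{(3)}(51) − f^{(3)}(12)] = −1/720 × (1.50772e-05 − 0.00115741) = 1.58657e-06.
After k=2: 134.907.
k=3: B_{6}/(6)! × [f^{(5)}(51) − f^{(5)}(12)] = 1/30240 × (6.95601e-08 − 9.64506e-05) = -3.18720e-09.
After k=3: 134.907.
k=4: B_{8}/(8)! × [f^{(7)}(51) − f^{(7)}(12)] = −1/1209600 × (8.02308e-10 − 2.00939e-05) = 1.66113e-11.

S_4 ≈ 134.907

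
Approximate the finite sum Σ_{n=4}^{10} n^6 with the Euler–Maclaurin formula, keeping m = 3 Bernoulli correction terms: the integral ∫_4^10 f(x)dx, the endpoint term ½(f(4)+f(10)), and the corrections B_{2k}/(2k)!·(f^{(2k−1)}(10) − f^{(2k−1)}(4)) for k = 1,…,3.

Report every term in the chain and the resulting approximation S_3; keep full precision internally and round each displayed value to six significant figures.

The integral term ∫_4^10 x^6 dx = 1.42623e+06.
Boundary: ½(f(4) + f(10)) = ½(4096.00 + 1.00000e+06) = 502048.
Integral + boundary = 1.92828e+06.
k=1: B_{2}/(2)! × [f^{(1)}(10) − f^{(1)}(4)] = 1/12 × (600000 − 6144.00) = 49488.0.
Partial sum through k=1: 1.97777e+06.
k=2: B_{4}/(4)! × [f^{(3)}(10) − f^{(3)}(4)] = −1/720 × (120000 − 7680.00) = -156.000.
Partial sum through k=2: 1.97761e+06.
k=3: B_{6}/(6)! × [f^{(5)}(10) − f^{(5)}(4)] = 1/30240 × (7200.00 − 2880.00) = 0.142857.

S_3 ≈ 1.97761e+06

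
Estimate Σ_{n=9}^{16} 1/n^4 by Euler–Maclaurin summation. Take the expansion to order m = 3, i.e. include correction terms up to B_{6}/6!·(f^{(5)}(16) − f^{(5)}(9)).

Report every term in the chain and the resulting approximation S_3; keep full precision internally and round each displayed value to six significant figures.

S_3 ≈ 0.000464998

Integral: ∫_9^16 1/x^4 dx = 0.000375867.
Boundary: ½(f(9) + f(16)) = ½(0.000152416 + 1.52588e-05) = 8.38373e-05.
So far: 0.000459704.
k=1: B_{2}/(2)! × [f^{(1)}(16) − f^{(1)}(9)] = 1/12 × (-3.81470e-06 − (-6.77404e-05)) = 5.32714e-06.
After k=1: 0.000465032.
k=2: B_{4}/(4)! × [f^{(3)}(16) − f^{(3)}(9)] = −1/720 × (-4.47035e-07 − (-2.50890e-05)) = -3.42250e-08.
After k=2: 0.000464997.
k=3: B_{6}/(6)! × [f^{(5)}(16) − f^{(5)}(9)] = 1/30240 × (-9.77889e-08 − (-1.73455e-05)) = 5.70361e-10.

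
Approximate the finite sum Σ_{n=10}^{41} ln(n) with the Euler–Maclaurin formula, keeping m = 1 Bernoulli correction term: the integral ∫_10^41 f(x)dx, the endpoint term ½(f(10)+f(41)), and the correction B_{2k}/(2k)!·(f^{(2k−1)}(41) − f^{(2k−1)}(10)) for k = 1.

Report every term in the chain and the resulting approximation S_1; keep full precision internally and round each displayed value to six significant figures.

S_1 ≈ 101.232

∫_10^41 ln(x) dx evaluates to 98.2306.
Boundary: ½(f(10) + f(41)) = ½(2.30259 + 3.71357) = 3.00808.
Integral + boundary = 101.239.
Correction k=1: B_{2}/2! · (f^{(1)}(41) − f^{(1)}(10)) = 1/12 · (0.0243902 − 0.100000) = -0.00630081.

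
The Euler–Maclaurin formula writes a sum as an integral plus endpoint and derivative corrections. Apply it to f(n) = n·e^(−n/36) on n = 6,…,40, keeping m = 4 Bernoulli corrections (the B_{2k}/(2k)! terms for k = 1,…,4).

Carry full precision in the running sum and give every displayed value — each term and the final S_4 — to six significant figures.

Integral: ∫_6^40 x·e^(−x/36) dx = 379.208.
½[f(6) + f(40)] = ½[5.07889 + 13.1677] = 9.12330.
Integral + boundary = 388.332.
k=1: B_{2}/(2)! × [f^{(1)}(40) − f^{(1)}(6)] = 1/12 × (-0.0365770 − 0.705401) = -0.0618315.
Running total after k=1: 388.270.
k=2: B_{4}/(4)! × [f^{(3)}(40) − f^{(3)}(6)] = −1/720 × (0.000479791 − 0.00185059) = 1.90389e-06.
Running total after k=2: 388.270.
k=3: B_{6}/(6)! × [f^{(5)}(40) − f^{(5)}(6)] = 1/30240 × (7.62195e-07 − 2.43587e-06) = -5.53464e-11.
Running total after k=3: 388.270.
k=4: B_{8}/(8)! × [f^{(7)}(40) − f^{(7)}(6)] = −1/1209600 × (8.90572e-10 − 2.65727e-09) = 1.46056e-15.

S_4 ≈ 388.270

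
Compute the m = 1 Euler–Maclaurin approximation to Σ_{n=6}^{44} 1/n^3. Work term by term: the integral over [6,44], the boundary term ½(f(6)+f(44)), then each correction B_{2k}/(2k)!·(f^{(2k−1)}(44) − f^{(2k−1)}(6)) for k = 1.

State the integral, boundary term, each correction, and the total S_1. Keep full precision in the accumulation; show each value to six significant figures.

S_1 ≈ 0.0161441

The integral term ∫_6^44 1/x^3 dx = 0.0136306.
½[f(6) + f(44)] = ½[0.00462963 + 1.17393e-05] = 0.00232068.
So far: 0.0159513.
Order-1 term: 1/12 · (-8.00406e-07 − (-0.00231481)) = 0.000192835.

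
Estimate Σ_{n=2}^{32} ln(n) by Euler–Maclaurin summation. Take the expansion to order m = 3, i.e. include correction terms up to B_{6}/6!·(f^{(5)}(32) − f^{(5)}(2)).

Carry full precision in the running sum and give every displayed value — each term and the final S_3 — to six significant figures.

The integral term ∫_2^32 ln(x) dx = 79.5173.
Boundary: ½(f(2) + f(32)) = ½(0.693147 + 3.46574) = 2.07944.
So far: 81.5967.
Correction k=1: B_{2}/2! · (f^{(1)}(32) − f^{(1)}(2)) = 1/12 · (0.0312500 − 0.500000) = -0.0390625.
Partial sum through k=1: 81.5576.
Correction k=2: B_{4}/4! · (f^{(3)}(32) − f^{(3)}(2)) = −1/720 · (6.10352e-05 − 0.250000) = 0.000347137.
Partial sum through k=2: 81.5580.
Correction k=3: B_{6}/6! · (f^{(5)}(32) − f^{(5)}(2)) = 1/30240 · (7.15256e-07 − 0.750000) = -2.48016e-05.

S_3 ≈ 81.5580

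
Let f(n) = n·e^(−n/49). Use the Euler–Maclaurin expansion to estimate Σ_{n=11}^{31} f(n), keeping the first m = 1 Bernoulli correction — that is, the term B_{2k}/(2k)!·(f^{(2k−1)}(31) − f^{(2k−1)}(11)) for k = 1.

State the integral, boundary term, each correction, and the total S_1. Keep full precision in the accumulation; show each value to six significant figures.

The integral term ∫_11^31 x·e^(−x/49) dx = 266.608.
Boundary: ½(f(11) + f(31)) = ½(8.78816 + 16.4666) = 12.6274.
Running total after boundary: 279.235.
Correction k=1: B_{2}/2! · (f^{(1)}(31) − f^{(1)}(11)) = 1/12 · (0.195128 − 0.619574) = -0.0353705.

S_1 ≈ 279.200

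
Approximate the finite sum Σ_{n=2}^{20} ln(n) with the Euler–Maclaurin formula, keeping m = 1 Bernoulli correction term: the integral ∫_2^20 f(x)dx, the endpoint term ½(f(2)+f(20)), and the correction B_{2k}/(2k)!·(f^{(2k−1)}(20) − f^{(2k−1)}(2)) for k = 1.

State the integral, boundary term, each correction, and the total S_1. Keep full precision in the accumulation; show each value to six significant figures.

S_1 ≈ 42.3353

Integral: ∫_2^20 ln(x) dx = 40.5284.
Boundary: ½(f(2) + f(20)) = ½(0.693147 + 2.99573) = 1.84444.
Integral + boundary = 42.3728.
Correction k=1: B_{2}/2! · (f^{(1)}(20) − f^{(1)}(2)) = 1/12 · (0.0500000 − 0.500000) = -0.0375000.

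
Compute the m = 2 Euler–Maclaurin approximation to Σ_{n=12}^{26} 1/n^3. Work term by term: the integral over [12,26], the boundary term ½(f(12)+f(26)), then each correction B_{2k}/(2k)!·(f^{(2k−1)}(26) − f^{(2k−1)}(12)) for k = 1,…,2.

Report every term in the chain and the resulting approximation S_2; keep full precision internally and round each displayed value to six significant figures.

S_2 ≈ 0.00306186

The integral term ∫_12^26 1/x^3 dx = 0.00273258.
½[f(12) + f(26)] = ½[0.000578704 + 5.68958e-05] = 0.000317800.
Integral + boundary = 0.00305038.
k=1: B_{2}/(2)! × [f^{(1)}(26) − f^{(1)}(12)] = 1/12 × (-6.56490e-06 − (-0.000144676)) = 1.15093e-05.
After k=1: 0.00306189.
k=2: B_{4}/(4)! × [f^{(3)}(26) − f^{(3)}(12)] = −1/720 × (-1.94228e-07 − (-2.00939e-05)) = -2.76384e-08.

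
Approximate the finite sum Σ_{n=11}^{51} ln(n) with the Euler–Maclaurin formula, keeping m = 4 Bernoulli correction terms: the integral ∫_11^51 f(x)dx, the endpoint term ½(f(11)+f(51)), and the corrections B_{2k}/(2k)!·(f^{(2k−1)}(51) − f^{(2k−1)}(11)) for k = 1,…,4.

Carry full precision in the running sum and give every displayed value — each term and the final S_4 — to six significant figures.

S_4 ≈ 137.305

∫_11^51 ln(x) dx evaluates to 134.146.
Boundary: ½(f(11) + f(51)) = ½(2.39790 + 3.93183) = 3.16486.
So far: 137.311.
Correction k=1: B_{2}/2! · (f^{(1)}(51) − f^{(1)}(11)) = 1/12 · (0.0196078 − 0.0909091) = -0.00594177.
Partial sum through k=1: 137.305.
Correction k=2: B_{4}/4! · (f^{(3)}(51) − f^{(3)}(11)) = −1/720 · (1.50772e-05 − 0.00150263) = 2.06605e-06.
Partial sum through k=2: 137.305.
Correction k=3: B_{6}/6! · (f^{(5)}(51) − f^{(5)}(11)) = 1/30240 · (6.95601e-08 − 0.000149021) = -4.92565e-09.
Partial sum through k=3: 137.305.
Correction k=4: B_{8}/8! · (f^{(7)}(51) − f^{(7)}(11)) = −1/1209600 · (8.02308e-10 − 3.69474e-05) = 3.05445e-11.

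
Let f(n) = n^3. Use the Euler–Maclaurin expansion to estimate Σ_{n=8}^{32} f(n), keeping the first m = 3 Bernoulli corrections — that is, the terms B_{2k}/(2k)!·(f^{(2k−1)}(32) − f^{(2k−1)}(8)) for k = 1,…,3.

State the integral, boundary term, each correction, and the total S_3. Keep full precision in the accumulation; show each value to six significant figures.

∫_8^32 x^3 dx evaluates to 261120.
Endpoint term: (f(8) + f(32))/2 = (512.000 + 32768.0)/2 = 16640.0.
Running total after boundary: 277760.
k=1: B_{2}/(2)! × [f^{(1)}(32) − f^{(1)}(8)] = 1/12 × (3072.00 − 192.000) = 240.000.
After k=1: 278000.
k=2: B_{4}/(4)! × [f^{(3)}(32) − f^{(3)}(8)] = −1/720 × (6.00000 − 6.00000) = 0.00000.
After k=2: 278000.
k=3: B_{6}/(6)! × [f^{(5)}(32) − f^{(5)}(8)] = 1/30240 × (0.00000 − 0.00000) = 0.00000.

S_3 ≈ 278000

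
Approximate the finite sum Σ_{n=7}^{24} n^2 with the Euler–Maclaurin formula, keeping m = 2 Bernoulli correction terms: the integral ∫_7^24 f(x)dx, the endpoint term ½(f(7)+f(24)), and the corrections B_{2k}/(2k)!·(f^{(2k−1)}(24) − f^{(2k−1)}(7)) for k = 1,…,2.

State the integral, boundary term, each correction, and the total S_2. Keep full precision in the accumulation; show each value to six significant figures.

S_2 ≈ 4809.00

∫_7^24 x^2 dx evaluates to 4493.67.
½[f(7) + f(24)] = ½[49.0000 + 576.000] = 312.500.
Running total after boundary: 4806.17.
Order-1 term: 1/12 · (48.0000 − 14.0000) = 2.83333.
Partial sum through k=1: 4809.00.
Order-2 term: −1/720 · (0.00000 − 0.00000) = 0.00000.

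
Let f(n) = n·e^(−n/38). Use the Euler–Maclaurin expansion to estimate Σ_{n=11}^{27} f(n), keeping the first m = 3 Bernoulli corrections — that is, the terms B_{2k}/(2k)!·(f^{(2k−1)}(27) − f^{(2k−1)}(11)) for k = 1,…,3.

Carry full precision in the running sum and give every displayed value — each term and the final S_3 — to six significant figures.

∫_11^27 x·e^(−x/38) dx evaluates to 180.278.
½[f(11) + f(27)] = ½[8.23523 + 13.2674] = 10.7513.
Integral + boundary = 191.029.
k=1: B_{2}/(2)! × [f^{(1)}(27) − f^{(1)}(11)] = 1/12 × (0.142243 − 0.531941) = -0.0324748.
After k=1: 190.997.
k=2: B_{4}/(4)! × [f^{(3)}(27) − f^{(3)}(11)] = −1/720 × (0.000779096 − 0.00140530) = 8.69731e-07.
After k=2: 190.997.
k=3: B_{6}/(6)! × [f^{(5)}(27) − f^{(5)}(11)] = 1/30240 × (1.01086e-06 − 1.69129e-06) = -2.25009e-11.

S_3 ≈ 190.997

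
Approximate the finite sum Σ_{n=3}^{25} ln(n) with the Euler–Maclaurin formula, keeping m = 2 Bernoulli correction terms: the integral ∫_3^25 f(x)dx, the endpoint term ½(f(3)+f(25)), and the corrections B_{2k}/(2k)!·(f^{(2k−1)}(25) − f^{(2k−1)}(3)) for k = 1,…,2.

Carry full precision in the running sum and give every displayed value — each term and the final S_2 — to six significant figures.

Integral: ∫_3^25 ln(x) dx = 55.1761.
Boundary: ½(f(3) + f(25)) = ½(1.09861 + 3.21888) = 2.15874.
Integral + boundary = 57.3348.
Order-1 term: 1/12 · (0.0400000 − 0.333333) = -0.0244444.
Partial sum through k=1: 57.3104.
Order-2 term: −1/720 · (0.000128000 − 0.0740741) = 0.000102703.

S_2 ≈ 57.3105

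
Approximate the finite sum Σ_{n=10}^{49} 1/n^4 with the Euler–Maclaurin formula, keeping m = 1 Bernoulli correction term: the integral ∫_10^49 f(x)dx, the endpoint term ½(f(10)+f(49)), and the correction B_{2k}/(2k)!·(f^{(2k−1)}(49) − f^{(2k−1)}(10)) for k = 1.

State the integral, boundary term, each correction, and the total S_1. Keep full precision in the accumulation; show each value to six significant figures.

Integral: ∫_10^49 1/x^4 dx = 0.000330500.
Endpoint term: (f(10) + f(49))/2 = (0.000100000 + 1.73467e-07)/2 = 5.00867e-05.
Running total after boundary: 0.000380587.
Order-1 term: 1/12 · (-1.41605e-08 − (-4.00000e-05)) = 3.33215e-06.

S_1 ≈ 0.000383919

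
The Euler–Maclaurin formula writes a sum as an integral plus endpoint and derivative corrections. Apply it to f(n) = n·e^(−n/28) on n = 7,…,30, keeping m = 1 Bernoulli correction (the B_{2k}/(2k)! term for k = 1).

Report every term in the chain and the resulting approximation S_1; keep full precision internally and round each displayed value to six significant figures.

S_1 ≈ 214.787

The integral term ∫_7^30 x·e^(−x/28) dx = 206.974.
Boundary: ½(f(7) + f(30)) = ½(5.45161 + 10.2756) = 7.86359.
So far: 214.838.
Correction k=1: B_{2}/2! · (f^{(1)}(30) − f^{(1)}(7)) = 1/12 · (-0.0244656 − 0.584101) = -0.0507139.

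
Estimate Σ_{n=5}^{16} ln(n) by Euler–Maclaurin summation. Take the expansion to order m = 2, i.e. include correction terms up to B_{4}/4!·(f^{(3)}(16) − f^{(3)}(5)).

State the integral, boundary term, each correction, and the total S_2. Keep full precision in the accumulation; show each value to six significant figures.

Integral: ∫_5^16 ln(x) dx = 25.3142.
Boundary: ½(f(5) + f(16)) = ½(1.60944 + 2.77259) = 2.19101.
So far: 27.5052.
Correction k=1: B_{2}/2! · (f^{(1)}(16) − f^{(1)}(5)) = 1/12 · (0.0625000 − 0.200000) = -0.0114583.
Partial sum through k=1: 27.4938.
Correction k=2: B_{4}/4! · (f^{(3)}(16) − f^{(3)}(5)) = −1/720 · (0.000488281 − 0.0160000) = 2.15441e-05.

S_2 ≈ 27.4938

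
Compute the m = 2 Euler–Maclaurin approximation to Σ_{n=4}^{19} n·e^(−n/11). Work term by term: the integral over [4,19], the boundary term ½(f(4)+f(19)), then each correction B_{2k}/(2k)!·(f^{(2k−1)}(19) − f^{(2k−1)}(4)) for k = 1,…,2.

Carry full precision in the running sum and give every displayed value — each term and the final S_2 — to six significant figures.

S_2 ≈ 59.0666

∫_4^19 x·e^(−x/11) dx evaluates to 56.0351.
Endpoint term: (f(4) + f(19))/2 = (2.78058 + 3.37760)/2 = 3.07909.
Running total after boundary: 59.1142.
Correction k=1: B_{2}/2! · (f^{(1)}(19) − f^{(1)}(4)) = 1/12 · (-0.129286 − 0.442364) = -0.0476375.
After k=1: 59.0666.
Correction k=2: B_{4}/4! · (f^{(3)}(19) − f^{(3)}(4)) = −1/720 · (0.00186984 − 0.0151459) = 1.84389e-05.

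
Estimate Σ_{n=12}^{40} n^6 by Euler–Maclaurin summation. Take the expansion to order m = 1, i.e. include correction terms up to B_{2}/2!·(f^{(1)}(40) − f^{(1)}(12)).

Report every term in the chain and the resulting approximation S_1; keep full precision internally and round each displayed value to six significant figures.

S_1 ≈ 2.55012e+10

Integral: ∫_12^40 x^6 dx = 2.34006e+10.
Boundary: ½(f(12) + f(40)) = ½(2.98598e+06 + 4.09600e+09) = 2.04949e+09.
Running total after boundary: 2.54501e+10.
Correction k=1: B_{2}/2! · (f^{(1)}(40) − f^{(1)}(12)) = 1/12 · (6.14400e+08 − 1.49299e+06) = 5.10756e+07.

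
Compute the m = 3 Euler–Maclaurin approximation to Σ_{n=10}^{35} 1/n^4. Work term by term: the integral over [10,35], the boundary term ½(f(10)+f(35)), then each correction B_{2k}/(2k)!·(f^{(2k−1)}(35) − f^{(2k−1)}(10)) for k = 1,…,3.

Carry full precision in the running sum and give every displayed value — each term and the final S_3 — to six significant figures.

S_3 ≈ 0.000379203

Integral: ∫_10^35 1/x^4 dx = 0.000325559.
Endpoint term: (f(10) + f(35))/2 = (0.000100000 + 6.66389e-07)/2 = 5.03332e-05.
Running total after boundary: 0.000375892.
k=1: B_{2}/(2)! × [f^{(1)}(35) − f^{(1)}(10)] = 1/12 × (-7.61587e-08 − (-4.00000e-05)) = 3.32699e-06.
Partial sum through k=1: 0.000379219.
k=2: B_{4}/(4)! × [f^{(3)}(35) − f^{(3)}(10)] = −1/720 × (-1.86511e-09 − (-1.20000e-05)) = -1.66641e-08.
Partial sum through k=2: 0.000379202.
k=3: B_{6}/(6)! × [f^{(5)}(35) − f^{(5)}(10)] = 1/30240 × (-8.52623e-11 − (-6.72000e-06)) = 2.22219e-10.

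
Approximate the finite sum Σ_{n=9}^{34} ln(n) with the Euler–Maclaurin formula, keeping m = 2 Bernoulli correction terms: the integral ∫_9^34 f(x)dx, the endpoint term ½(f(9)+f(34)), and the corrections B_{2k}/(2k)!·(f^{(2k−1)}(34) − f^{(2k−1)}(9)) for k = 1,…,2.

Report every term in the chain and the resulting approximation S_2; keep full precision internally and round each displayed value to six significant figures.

∫_9^34 ln(x) dx evaluates to 75.1212.
Boundary: ½(f(9) + f(34)) = ½(2.19722 + 3.52636) = 2.86179.
Integral + boundary = 77.9830.
Order-1 term: 1/12 · (0.0294118 − 0.111111) = -0.00680828.
Partial sum through k=1: 77.9762.
Order-2 term: −1/720 · (5.08854e-05 − 0.00274348) = 3.73972e-06.

S_2 ≈ 77.9762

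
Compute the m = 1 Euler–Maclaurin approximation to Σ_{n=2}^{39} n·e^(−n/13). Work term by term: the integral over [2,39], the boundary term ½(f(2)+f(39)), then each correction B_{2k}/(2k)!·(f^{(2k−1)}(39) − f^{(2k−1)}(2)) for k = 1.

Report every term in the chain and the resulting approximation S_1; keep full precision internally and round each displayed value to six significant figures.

S_1 ≈ 135.297

∫_2^39 x·e^(−x/13) dx evaluates to 133.538.
Boundary: ½(f(2) + f(39)) = ½(1.71481 + 1.94170) = 1.82825.
Integral + boundary = 135.366.
Correction k=1: B_{2}/2! · (f^{(1)}(39) − f^{(1)}(2)) = 1/12 · (-0.0995741 − 0.725496) = -0.0687558.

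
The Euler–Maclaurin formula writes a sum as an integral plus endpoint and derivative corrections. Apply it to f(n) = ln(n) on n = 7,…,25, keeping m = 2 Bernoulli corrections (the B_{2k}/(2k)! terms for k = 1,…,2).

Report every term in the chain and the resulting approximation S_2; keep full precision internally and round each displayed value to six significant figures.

Integral: ∫_7^25 ln(x) dx = 48.8505.
½[f(7) + f(25)] = ½[1.94591 + 3.21888] = 2.58239.
So far: 51.4329.
Order-1 term: 1/12 · (0.0400000 − 0.142857) = -0.00857143.
Partial sum through k=1: 51.4243.
Order-2 term: −1/720 · (0.000128000 − 0.00583090) = 7.92070e-06.

S_2 ≈ 51.4244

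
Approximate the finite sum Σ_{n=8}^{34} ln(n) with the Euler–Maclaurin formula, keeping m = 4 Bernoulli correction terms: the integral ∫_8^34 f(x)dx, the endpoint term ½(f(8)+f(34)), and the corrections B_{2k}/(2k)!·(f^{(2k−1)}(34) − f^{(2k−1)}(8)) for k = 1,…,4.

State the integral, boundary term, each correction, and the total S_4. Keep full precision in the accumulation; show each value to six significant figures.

S_4 ≈ 80.0557

∫_8^34 ln(x) dx evaluates to 77.2607.
½[f(8) + f(34)] = ½[2.07944 + 3.52636] = 2.80290.
Running total after boundary: 80.0636.
Correction k=1: B_{2}/2! · (f^{(1)}(34) − f^{(1)}(8)) = 1/12 · (0.0294118 − 0.125000) = -0.00796569.
Running total after k=1: 80.0557.
Correction k=2: B_{4}/4! · (f^{(3)}(34) − f^{(3)}(8)) = −1/720 · (5.08854e-05 − 0.00390625) = 5.35467e-06.
Running total after k=2: 80.0557.
Correction k=3: B_{6}/6! · (f^{(5)}(34) − f^{(5)}(8)) = 1/30240 · (5.28222e-07 − 0.000732422) = -2.42028e-08.
Running total after k=3: 80.0557.
Correction k=4: B_{8}/8! · (f^{(7)}(34) − f^{(7)}(8)) = −1/1209600 · (1.37082e-08 − 0.000343323) = 2.83820e-10.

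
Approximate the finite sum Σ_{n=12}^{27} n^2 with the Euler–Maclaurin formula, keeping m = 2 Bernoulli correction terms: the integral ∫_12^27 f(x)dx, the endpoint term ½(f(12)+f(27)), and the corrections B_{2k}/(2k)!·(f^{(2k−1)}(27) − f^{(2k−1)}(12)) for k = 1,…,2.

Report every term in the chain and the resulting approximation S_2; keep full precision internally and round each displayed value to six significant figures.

S_2 ≈ 6424.00

Integral: ∫_12^27 x^2 dx = 5985.00.
Boundary: ½(f(12) + f(27)) = ½(144.000 + 729.000) = 436.500.
So far: 6421.50.
Order-1 term: 1/12 · (54.0000 − 24.0000) = 2.50000.
Running total after k=1: 6424.00.
Order-2 term: −1/720 · (0.00000 − 0.00000) = 0.00000.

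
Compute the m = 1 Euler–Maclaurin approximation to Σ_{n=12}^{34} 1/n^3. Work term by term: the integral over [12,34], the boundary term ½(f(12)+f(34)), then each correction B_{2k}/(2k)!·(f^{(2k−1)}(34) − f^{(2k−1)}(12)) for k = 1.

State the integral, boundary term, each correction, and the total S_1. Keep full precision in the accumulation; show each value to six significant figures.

S_1 ≈ 0.00335364

Integral: ∫_12^34 1/x^3 dx = 0.00303970.
Endpoint term: (f(12) + f(34))/2 = (0.000578704 + 2.54427e-05)/2 = 0.000302073.
So far: 0.00334177.
Order-1 term: 1/12 · (-2.24494e-06 − (-0.000144676)) = 1.18692e-05.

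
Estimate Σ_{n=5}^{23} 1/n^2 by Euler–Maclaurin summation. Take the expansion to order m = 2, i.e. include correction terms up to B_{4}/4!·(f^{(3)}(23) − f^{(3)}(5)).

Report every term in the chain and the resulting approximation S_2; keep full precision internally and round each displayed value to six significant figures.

S_2 ≈ 0.178776

∫_5^23 1/x^2 dx evaluates to 0.156522.
½[f(5) + f(23)] = ½[0.0400000 + 0.00189036] = 0.0209452.
Running total after boundary: 0.177467.
Order-1 term: 1/12 · (-0.000164379 − (-0.0160000)) = 0.00131964.
Partial sum through k=1: 0.178787.
Order-2 term: −1/720 · (-3.72883e-06 − (-0.00768000)) = -1.06615e-05.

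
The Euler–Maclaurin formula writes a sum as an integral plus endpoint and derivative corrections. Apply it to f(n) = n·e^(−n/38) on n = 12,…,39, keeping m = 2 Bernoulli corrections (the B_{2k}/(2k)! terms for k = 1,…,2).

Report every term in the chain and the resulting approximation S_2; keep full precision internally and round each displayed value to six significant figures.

Integral: ∫_12^39 x·e^(−x/38) dx = 337.047.
Boundary: ½(f(12) + f(39)) = ½(8.75056 + 13.9747) = 11.3626.
Running total after boundary: 348.409.
Order-1 term: 1/12 · (-0.00942960 − 0.498935) = -0.0423637.
After k=1: 348.367.
Order-2 term: −1/720 · (0.000489764 − 0.00135551) = 1.20243e-06.

S_2 ≈ 348.367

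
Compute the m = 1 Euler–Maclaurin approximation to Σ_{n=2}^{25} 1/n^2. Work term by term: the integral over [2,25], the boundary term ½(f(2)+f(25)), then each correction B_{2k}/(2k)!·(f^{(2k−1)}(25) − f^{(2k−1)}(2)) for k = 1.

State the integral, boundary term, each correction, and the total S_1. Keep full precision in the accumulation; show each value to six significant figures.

S_1 ≈ 0.606623

The integral term ∫_2^25 1/x^2 dx = 0.460000.
½[f(2) + f(25)] = ½[0.250000 + 0.00160000] = 0.125800.
So far: 0.585800.
Correction k=1: B_{2}/2! · (f^{(1)}(25) − f^{(1)}(2)) = 1/12 · (-0.000128000 − (-0.250000)) = 0.0208227.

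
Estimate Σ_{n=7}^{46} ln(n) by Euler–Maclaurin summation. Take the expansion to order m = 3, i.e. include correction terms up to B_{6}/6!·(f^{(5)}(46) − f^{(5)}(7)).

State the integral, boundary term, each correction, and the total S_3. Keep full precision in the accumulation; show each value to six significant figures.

S_3 ≈ 126.373

Integral: ∫_7^46 ln(x) dx = 123.496.
Boundary: ½(f(7) + f(46)) = ½(1.94591 + 3.82864) = 2.88728.
So far: 126.383.
Correction k=1: B_{2}/2! · (f^{(1)}(46) − f^{(1)}(7)) = 1/12 · (0.0217391 − 0.142857) = -0.0100932.
Running total after k=1: 126.373.
Correction k=2: B_{4}/4! · (f^{(3)}(46) − f^{(3)}(7)) = −1/720 · (2.05474e-05 − 0.00583090) = 8.06994e-06.
Running total after k=2: 126.373.
Correction k=3: B_{6}/6! · (f^{(5)}(46) − f^{(5)}(7)) = 1/30240 · (1.16526e-07 − 0.00142798) = -4.72176e-08.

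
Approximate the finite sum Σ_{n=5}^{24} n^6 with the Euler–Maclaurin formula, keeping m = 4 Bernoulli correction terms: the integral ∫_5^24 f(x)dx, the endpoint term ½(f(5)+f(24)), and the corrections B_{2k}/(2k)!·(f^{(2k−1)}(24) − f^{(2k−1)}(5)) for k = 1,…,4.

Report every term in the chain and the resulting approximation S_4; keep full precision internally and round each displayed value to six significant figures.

S_4 ≈ 7.54736e+08

The integral term ∫_5^24 x^6 dx = 6.55199e+08.
Endpoint term: (f(5) + f(24))/2 = (15625.0 + 1.91103e+08)/2 = 9.55593e+07.
So far: 7.50758e+08.
k=1: B_{2}/(2)! × [f^{(1)}(24) − f^{(1)}(5)] = 1/12 × (4.77757e+07 − 18750.0) = 3.97975e+06.
After k=1: 7.54738e+08.
k=2: B_{4}/(4)! × [f^{(3)}(24) − f^{(3)}(5)] = −1/720 × (1.65888e+06 − 15000.0) = -2283.17.
After k=2: 7.54736e+08.
k=3: B_{6}/(6)! × [f^{(5)}(24) − f^{(5)}(5)] = 1/30240 × (17280.0 − 3600.00) = 0.452381.
After k=3: 7.54736e+08.
k=4: B_{8}/(8)! × [f^{(7)}(24) − f^{(7)}(5)] = −1/1209600 × (0.00000 − 0.00000) = 0.00000.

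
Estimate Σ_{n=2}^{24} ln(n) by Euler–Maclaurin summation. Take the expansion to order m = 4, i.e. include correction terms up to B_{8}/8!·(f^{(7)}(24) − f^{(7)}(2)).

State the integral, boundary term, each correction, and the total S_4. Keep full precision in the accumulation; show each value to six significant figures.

The integral term ∫_2^24 ln(x) dx = 52.8870.
Endpoint term: (f(2) + f(24))/2 = (0.693147 + 3.17805)/2 = 1.93560.
Running total after boundary: 54.8226.
Order-1 term: 1/12 · (0.0416667 − 0.500000) = -0.0381944.
Running total after k=1: 54.7844.
Order-2 term: −1/720 · (0.000144676 − 0.250000) = 0.000347021.
Running total after k=2: 54.7848.
Order-3 term: 1/30240 · (3.01408e-06 − 0.750000) = -2.48015e-05.
Running total after k=3: 54.7847.
Order-4 term: −1/1209600 · (1.56983e-07 − 5.62500) = 4.65030e-06.

S_4 ≈ 54.7847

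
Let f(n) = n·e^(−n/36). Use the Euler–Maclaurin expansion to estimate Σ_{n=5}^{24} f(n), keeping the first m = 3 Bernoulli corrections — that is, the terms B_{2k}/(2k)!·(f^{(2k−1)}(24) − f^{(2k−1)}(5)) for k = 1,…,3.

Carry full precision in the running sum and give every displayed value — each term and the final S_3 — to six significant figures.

∫_5^24 x·e^(−x/36) dx evaluates to 175.618.
Endpoint term: (f(5) + f(24))/2 = (4.35162 + 12.3220)/2 = 8.33682.
So far: 183.955.
k=1: B_{2}/(2)! × [f^{(1)}(24) − f^{(1)}(5)] = 1/12 × (0.171139 − 0.749446) = -0.0481923.
Running total after k=1: 183.907.
k=2: B_{4}/(4)! × [f^{(3)}(24) − f^{(3)}(5)] = −1/720 × (0.000924362 − 0.00192137) = 1.38473e-06.
Running total after k=2: 183.907.
k=3: B_{6}/(6)! × [f^{(5)}(24) − f^{(5)}(5)] = 1/30240 × (1.32459e-06 − 2.51888e-06) = -3.94935e-11.

S_3 ≈ 183.907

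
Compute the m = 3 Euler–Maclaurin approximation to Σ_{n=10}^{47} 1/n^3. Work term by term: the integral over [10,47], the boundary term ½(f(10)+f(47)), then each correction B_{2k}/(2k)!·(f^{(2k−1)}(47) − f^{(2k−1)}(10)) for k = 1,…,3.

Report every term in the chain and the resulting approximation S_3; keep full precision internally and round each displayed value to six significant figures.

S_3 ≈ 0.00530334

Integral: ∫_10^47 1/x^3 dx = 0.00477365.
½[f(10) + f(47)] = ½[0.00100000 + 9.63178e-06] = 0.000504816.
Integral + boundary = 0.00527847.
Correction k=1: B_{2}/2! · (f^{(1)}(47) − f^{(1)}(10)) = 1/12 · (-6.14794e-07 − (-0.000300000)) = 2.49488e-05.
Partial sum through k=1: 0.00530342.
Correction k=2: B_{4}/4! · (f^{(3)}(47) − f^{(3)}(10)) = −1/720 · (-5.56627e-09 − (-6.00000e-05)) = -8.33256e-08.
Partial sum through k=2: 0.00530333.
Correction k=3: B_{6}/6! · (f^{(5)}(47) − f^{(5)}(10)) = 1/30240 · (-1.05832e-10 − (-2.52000e-05)) = 8.33330e-10.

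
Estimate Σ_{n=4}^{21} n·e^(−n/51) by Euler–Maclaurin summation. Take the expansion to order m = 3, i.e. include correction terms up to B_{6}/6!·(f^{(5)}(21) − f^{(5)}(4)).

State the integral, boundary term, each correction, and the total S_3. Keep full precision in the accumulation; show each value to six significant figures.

S_3 ≈ 169.546

The integral term ∫_4^21 x·e^(−x/51) dx = 160.779.
Endpoint term: (f(4) + f(21))/2 = (3.69826 + 13.9121)/2 = 8.80517.
Running total after boundary: 169.584.
Order-1 term: 1/12 · (0.389694 − 0.852051) = -0.0385297.
Running total after k=1: 169.546.
Order-2 term: −1/720 · (0.000659229 − 0.00103852) = 5.26788e-07.
Running total after k=2: 169.546.
Order-3 term: 1/30240 · (4.49301e-07 − 6.72606e-07) = -7.38440e-12.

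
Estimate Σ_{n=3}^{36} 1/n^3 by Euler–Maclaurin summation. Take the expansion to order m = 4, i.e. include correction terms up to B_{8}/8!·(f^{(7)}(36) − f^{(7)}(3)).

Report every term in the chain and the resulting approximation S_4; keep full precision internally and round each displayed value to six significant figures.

The integral term ∫_3^36 1/x^3 dx = 0.0551698.
½[f(3) + f(36)] = ½[0.0370370 + 2.14335e-05] = 0.0185292.
Integral + boundary = 0.0736990.
Order-1 term: 1/12 · (-1.78612e-06 − (-0.0370370)) = 0.00308627.
After k=1: 0.0767853.
Order-2 term: −1/720 · (-2.75636e-08 − (-0.0823045)) = -0.000114312.
After k=2: 0.0766709.
Order-3 term: 1/30240 · (-8.93265e-10 − (-0.384088)) = 1.27013e-05.
After k=3: 0.0766836.
Order-4 term: −1/1209600 · (-4.96259e-11 − (-3.07270)) = -2.54026e-06.

S_4 ≈ 0.0766811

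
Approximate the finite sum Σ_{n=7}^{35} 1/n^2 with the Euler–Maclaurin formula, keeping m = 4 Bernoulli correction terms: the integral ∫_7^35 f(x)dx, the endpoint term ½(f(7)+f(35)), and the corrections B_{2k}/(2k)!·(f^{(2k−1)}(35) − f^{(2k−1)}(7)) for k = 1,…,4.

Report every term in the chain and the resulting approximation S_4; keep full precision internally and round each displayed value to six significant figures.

The integral term ∫_7^35 1/x^2 dx = 0.114286.
Boundary: ½(f(7) + f(35)) = ½(0.0204082 + 0.000816327) = 0.0106122.
So far: 0.124898.
Correction k=1: B_{2}/2! · (f^{(1)}(35) − f^{(1)}(7)) = 1/12 · (-4.66472e-05 − (-0.00583090)) = 0.000482021.
Running total after k=1: 0.125380.
Correction k=2: B_{4}/4! · (f^{(3)}(35) − f^{(3)}(7)) = −1/720 · (-4.56952e-07 − (-0.00142798)) = -1.98267e-06.
Running total after k=2: 0.125378.
Correction k=3: B_{6}/6! · (f^{(5)}(35) − f^{(5)}(7)) = 1/30240 · (-1.11907e-08 − (-0.000874271)) = 2.89107e-08.
Running total after k=3: 0.125378.
Correction k=4: B_{8}/8! · (f^{(7)}(35) − f^{(7)}(7)) = −1/1209600 · (-5.11574e-10 − (-0.000999167)) = -8.26031e-10.

S_4 ≈ 0.125378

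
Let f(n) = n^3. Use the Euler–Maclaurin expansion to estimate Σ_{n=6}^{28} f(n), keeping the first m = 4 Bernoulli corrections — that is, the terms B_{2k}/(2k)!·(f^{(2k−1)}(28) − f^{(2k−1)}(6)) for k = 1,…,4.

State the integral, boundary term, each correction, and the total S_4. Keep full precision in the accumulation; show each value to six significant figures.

S_4 ≈ 164611

The integral term ∫_6^28 x^3 dx = 153340.
Endpoint term: (f(6) + f(28))/2 = (216.000 + 21952.0)/2 = 11084.0.
So far: 164424.
k=1: B_{2}/(2)! × [f^{(1)}(28) − f^{(1)}(6)] = 1/12 × (2352.00 − 108.000) = 187.000.
After k=1: 164611.
k=2: B_{4}/(4)! × [f^{(3)}(28) − f^{(3)}(6)] = −1/720 × (6.00000 − 6.00000) = 0.00000.
After k=2: 164611.
k=3: B_{6}/(6)! × [f^{(5)}(28) − f^{(5)}(6)] = 1/30240 × (0.00000 − 0.00000) = 0.00000.
After k=3: 164611.
k=4: B_{8}/(8)! × [f^{(7)}(28) − f^{(7)}(6)] = −1/1209600 × (0.00000 − 0.00000) = 0.00000.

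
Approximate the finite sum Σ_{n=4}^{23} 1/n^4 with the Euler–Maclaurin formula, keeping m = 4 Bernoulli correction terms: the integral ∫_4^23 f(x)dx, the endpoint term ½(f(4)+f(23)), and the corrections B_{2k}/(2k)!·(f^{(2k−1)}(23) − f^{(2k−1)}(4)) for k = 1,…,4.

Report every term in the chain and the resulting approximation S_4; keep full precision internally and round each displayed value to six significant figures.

∫_4^23 1/x^4 dx evaluates to 0.00518094.
Boundary: ½(f(4) + f(23)) = ½(0.00390625 + 3.57346e-06) = 0.00195491.
So far: 0.00713585.
Order-1 term: 1/12 · (-6.21471e-07 − (-0.00390625)) = 0.000325469.
After k=1: 0.00746132.
Order-2 term: −1/720 · (-3.52441e-08 − (-0.00732422)) = -1.01725e-05.
After k=2: 0.00745115.
Order-3 term: 1/30240 · (-3.73094e-09 − (-0.0256348)) = 8.47710e-07.
After k=3: 0.00745199.
Order-4 term: −1/1209600 · (-6.34754e-10 − (-0.144196)) = -1.19209e-07.

S_4 ≈ 0.00745187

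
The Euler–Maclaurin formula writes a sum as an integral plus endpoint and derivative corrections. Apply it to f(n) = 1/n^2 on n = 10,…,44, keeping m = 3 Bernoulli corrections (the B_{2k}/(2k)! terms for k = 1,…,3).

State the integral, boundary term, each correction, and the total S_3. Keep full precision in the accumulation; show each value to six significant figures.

∫_10^44 1/x^2 dx evaluates to 0.0772727.
½[f(10) + f(44)] = ½[0.0100000 + 0.000516529] = 0.00525826.
Integral + boundary = 0.0825310.
Correction k=1: B_{2}/2! · (f^{(1)}(44) − f^{(1)}(10)) = 1/12 · (-2.34786e-05 − (-0.00200000)) = 0.000164710.
After k=1: 0.0826957.
Correction k=2: B_{4}/4! · (f^{(3)}(44) − f^{(3)}(10)) = −1/720 · (-1.45528e-07 − (-0.000240000)) = -3.33131e-07.
After k=2: 0.0826954.
Correction k=3: B_{6}/6! · (f^{(5)}(44) − f^{(5)}(10)) = 1/30240 · (-2.25509e-09 − (-7.20000e-05)) = 2.38088e-09.

S_3 ≈ 0.0826954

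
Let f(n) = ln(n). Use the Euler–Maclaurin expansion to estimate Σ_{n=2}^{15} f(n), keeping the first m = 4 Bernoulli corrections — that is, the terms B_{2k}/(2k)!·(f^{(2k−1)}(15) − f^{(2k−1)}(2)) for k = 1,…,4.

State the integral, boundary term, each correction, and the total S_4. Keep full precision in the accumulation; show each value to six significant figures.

The integral term ∫_2^15 ln(x) dx = 26.2345.
Endpoint term: (f(2) + f(15))/2 = (0.693147 + 2.70805)/2 = 1.70060.
Integral + boundary = 27.9351.
Order-1 term: 1/12 · (0.0666667 − 0.500000) = -0.0361111.
Running total after k=1: 27.8989.
Order-2 term: −1/720 · (0.000592593 − 0.250000) = 0.000346399.
Running total after k=2: 27.8993.
Order-3 term: 1/30240 · (3.16049e-05 − 0.750000) = -2.48005e-05.
Running total after k=3: 27.8993.
Order-4 term: −1/1209600 · (4.21399e-06 − 5.62500) = 4.65029e-06.

S_4 ≈ 27.8993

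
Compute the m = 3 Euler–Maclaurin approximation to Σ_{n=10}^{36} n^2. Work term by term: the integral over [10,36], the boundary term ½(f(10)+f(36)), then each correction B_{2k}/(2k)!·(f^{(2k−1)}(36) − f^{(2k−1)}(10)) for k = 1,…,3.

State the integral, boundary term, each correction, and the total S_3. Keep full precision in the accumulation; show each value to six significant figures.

S_3 ≈ 15921.0

Integral: ∫_10^36 x^2 dx = 15218.7.
Endpoint term: (f(10) + f(36))/2 = (100.000 + 1296.00)/2 = 698.000.
Integral + boundary = 15916.7.
Order-1 term: 1/12 · (72.0000 − 20.0000) = 4.33333.
Partial sum through k=1: 15921.0.
Order-2 term: −1/720 · (0.00000 − 0.00000) = 0.00000.
Partial sum through k=2: 15921.0.
Order-3 term: 1/30240 · (0.00000 − 0.00000) = 0.00000.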